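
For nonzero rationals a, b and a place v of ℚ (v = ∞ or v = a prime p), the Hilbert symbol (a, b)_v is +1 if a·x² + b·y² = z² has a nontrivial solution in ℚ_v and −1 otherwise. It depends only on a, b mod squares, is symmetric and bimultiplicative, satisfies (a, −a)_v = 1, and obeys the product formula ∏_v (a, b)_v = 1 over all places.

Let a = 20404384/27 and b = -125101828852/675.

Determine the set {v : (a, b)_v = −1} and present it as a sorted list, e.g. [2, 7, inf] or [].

[7, 13]

Mod squares: a ≡ 462, b ≡ -39. Check v ∈ {∞, 2, 3, 5, 7, 11, 13}.
v=3: a=3^-3·(≡1), b=3^-3·(≡2) mod 3; (1|3)=+1, (2|3)=-1; (−1)^{-3·-3·1}·(+1)^-3·(-1)^-3 = +1.
v=13: a=13^2·(≡5), b=13^3·(≡10) mod 13; (5|13)=-1, (10|13)=+1; (−1)^{2·3·6}·(-1)^3·(+1)^2 = -1.
v=2: v_2(a)=5, v_2(b)=2; units ≡ 7, 1 (mod 8); ε·ε+αω+βω = 1·0+5·0+2·0 ≡ 0  ⇒  (a,b)_2 = +1.
v=11: a=11^1·(≡5), b=11^2·(≡1) mod 11; (5|11)=+1, (1|11)=+1; (−1)^{1·2·5}·(+1)^2·(+1)^1 = +1.
v=7: a=7^3·(≡5), b=7^6·(≡5) mod 7; (5|7)=-1, (5|7)=-1; (−1)^{3·6·3}·(-1)^6·(-1)^3 = -1.
v=5: a=5^0·(≡2), b=5^-2·(≡4) mod 5; (2|5)=-1, (4|5)=+1; (−1)^{0·-2·2}·(-1)^-2·(+1)^0 = +1.
v=∞: 462 > 0 and -39 < 0  ⇒  (a,b)_∞ = +1.
|Ram(462, -39)| = 2, even; anisotropic at {7, 13}.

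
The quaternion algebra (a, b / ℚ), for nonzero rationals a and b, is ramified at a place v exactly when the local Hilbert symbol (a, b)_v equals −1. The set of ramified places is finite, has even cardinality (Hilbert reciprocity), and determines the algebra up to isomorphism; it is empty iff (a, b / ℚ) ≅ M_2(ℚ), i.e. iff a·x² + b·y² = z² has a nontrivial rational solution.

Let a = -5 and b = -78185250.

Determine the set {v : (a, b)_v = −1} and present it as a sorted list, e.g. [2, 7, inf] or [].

[5, 11, 13, inf]

Mod squares: a ≡ -5, b ≡ -4290. Check v ∈ {∞, 2, 3, 5, 11, 13}.
v=5: a=5^1·(≡4), b=5^3·(≡3) mod 5; (4|5)=+1, (3|5)=-1; (−1)^{1·3·2}·(+1)^3·(-1)^1 = -1.
v=13: a=13^0·(≡8), b=13^1·(≡5) mod 13; (8|13)=-1, (5|13)=-1; (−1)^{0·1·6}·(-1)^1·(-1)^0 = -1.
v=∞: -5 < 0 and -4290 < 0  ⇒  (a,b)_∞ = -1.
v=11: a=11^0·(≡6), b=11^1·(≡10) mod 11; (6|11)=-1, (10|11)=-1; (−1)^{0·1·5}·(-1)^1·(-1)^0 = -1.
v=2: v_2(a)=0, v_2(b)=1; units ≡ 3, 7 (mod 8); ε·ε+αω+βω = 1·1+0·0+1·1 ≡ 0  ⇒  (a,b)_2 = +1.
v=3: a=3^0·(≡1), b=3^7·(≡1) mod 3; (1|3)=+1, (1|3)=+1; (−1)^{0·7·1}·(+1)^7·(+1)^0 = +1.
Ram(-5, -4290) = {5, 11, 13, ∞}; no ℚ_5-point on the conic.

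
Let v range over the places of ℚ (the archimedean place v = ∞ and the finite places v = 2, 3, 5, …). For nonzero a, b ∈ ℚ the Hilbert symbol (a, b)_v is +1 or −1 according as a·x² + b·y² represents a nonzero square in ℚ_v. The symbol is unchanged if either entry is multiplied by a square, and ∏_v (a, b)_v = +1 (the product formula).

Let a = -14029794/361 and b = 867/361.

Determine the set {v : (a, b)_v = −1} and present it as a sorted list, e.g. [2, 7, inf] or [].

[29, 31]

(a, b) ≡ (-5394, 3) mod (ℚ^×)²; places V = {2, 3, 17, 19, 29, 31, ∞}.
(a,b)_19: α=-2, u≡15; β=-2, v≡12 (mod 19); (15|19)=-1, (12|19)=-1; sign (−1)^0·-1^-2·-1^-2 = +1.
(a,b)_17: α=2, u≡10; β=2, v≡5 (mod 17); (10|17)=-1, (5|17)=-1; sign (−1)^0·-1^2·-1^2 = +1.
(a,b)_∞: sgn(-5394)=−, sgn(3)=+, so +1.
(a,b)_2: α=1, β=0; u≡7, v≡3 (mod 8); ε(u)ε(v)=1·1, αω(v)=1·1, βω(u)=0·0; sum ≡ 0  ⇒  +1.
(a,b)_29: α=1, u≡15; β=0, v≡2 (mod 29); (15|29)=-1, (2|29)=-1; sign (−1)^0·-1^0·-1^1 = -1.
(a,b)_3: α=3, u≡2; β=1, v≡1 (mod 3); (2|3)=-1, (1|3)=+1; sign (−1)^1·-1^1·+1^3 = +1.
(a,b)_31: α=1, u≡23; β=0, v≡17 (mod 31); (23|31)=-1, (17|31)=-1; sign (−1)^0·-1^0·-1^1 = -1.
Ram(-5394, 3) = {29, 31}; no ℚ_29-point on the conic.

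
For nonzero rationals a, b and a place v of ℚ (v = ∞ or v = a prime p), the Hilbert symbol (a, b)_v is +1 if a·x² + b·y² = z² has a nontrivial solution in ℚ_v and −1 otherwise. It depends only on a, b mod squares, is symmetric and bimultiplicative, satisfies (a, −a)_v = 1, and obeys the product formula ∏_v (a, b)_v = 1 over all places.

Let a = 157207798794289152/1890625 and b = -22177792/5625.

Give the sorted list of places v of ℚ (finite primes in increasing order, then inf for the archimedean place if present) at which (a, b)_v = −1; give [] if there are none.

[3, 17]

Mod squares: a ≡ 3457038, b ≡ -442. Check v ∈ {∞, 2, 3, 5, 7, 11, 13, 17, 23, 41, 47}.
v=5: a=5^-6·(≡2), b=5^-4·(≡2) mod 5; (2|5)=-1, (2|5)=-1; (−1)^{-6·-4·2}·(-1)^-4·(-1)^-6 = +1.
v=23: a=23^1·(≡9), b=23^0·(≡18) mod 23; (9|23)=+1, (18|23)=+1; (−1)^{1·0·11}·(+1)^0·(+1)^1 = +1.
v=11: a=11^-2·(≡6), b=11^0·(≡3) mod 11; (6|11)=-1, (3|11)=+1; (−1)^{-2·0·5}·(-1)^0·(+1)^-2 = +1.
v=13: a=13^1·(≡8), b=13^1·(≡5) mod 13; (8|13)=-1, (5|13)=-1; (−1)^{1·1·6}·(-1)^1·(-1)^1 = +1.
v=7: a=7^4·(≡1), b=7^2·(≡3) mod 7; (1|7)=+1, (3|7)=-1; (−1)^{4·2·3}·(+1)^2·(-1)^4 = +1.
v=41: a=41^1·(≡19), b=41^0·(≡32) mod 41; (19|41)=-1, (32|41)=+1; (−1)^{1·0·20}·(-1)^0·(+1)^1 = +1.
v=2: v_2(a)=17, v_2(b)=11; units ≡ 7, 3 (mod 8); ε·ε+αω+βω = 1·1+17·1+11·0 ≡ 0  ⇒  (a,b)_2 = +1.
v=17: a=17^2·(≡3), b=17^1·(≡15) mod 17; (3|17)=-1, (15|17)=+1; (−1)^{2·1·8}·(-1)^1·(+1)^2 = -1.
v=3: a=3^1·(≡1), b=3^-2·(≡2) mod 3; (1|3)=+1, (2|3)=-1; (−1)^{1·-2·1}·(+1)^-2·(-1)^1 = -1.
v=47: a=47^1·(≡20), b=47^0·(≡6) mod 47; (20|47)=-1, (6|47)=+1; (−1)^{1·0·23}·(-1)^0·(+1)^1 = +1.
v=∞: 3457038 > 0 and -442 < 0  ⇒  (a,b)_∞ = +1.
Ram(3457038, -442) = {3, 17}; no ℚ_3-point on the conic.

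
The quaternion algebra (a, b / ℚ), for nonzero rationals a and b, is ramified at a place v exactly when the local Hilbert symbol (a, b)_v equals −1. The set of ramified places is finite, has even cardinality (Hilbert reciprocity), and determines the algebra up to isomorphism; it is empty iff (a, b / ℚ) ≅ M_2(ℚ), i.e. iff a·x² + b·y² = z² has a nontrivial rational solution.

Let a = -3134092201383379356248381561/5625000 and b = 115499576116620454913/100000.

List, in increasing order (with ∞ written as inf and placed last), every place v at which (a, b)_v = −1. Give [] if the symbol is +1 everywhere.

Mod squares: a ≡ -2090, b ≡ 10730. Check v ∈ {∞, 2, 3, 5, 7, 11, 19, 29, 37}.
v=5: a=5^-7·(≡2), b=5^-5·(≡4) mod 5; (2|5)=-1, (4|5)=+1; (−1)^{-7·-5·2}·(-1)^-5·(+1)^-7 = -1.
v=29: a=29^4·(≡26), b=29^3·(≡22) mod 29; (26|29)=-1, (22|29)=+1; (−1)^{4·3·14}·(-1)^3·(+1)^4 = -1.
v=19: a=19^5·(≡6), b=19^4·(≡10) mod 19; (6|19)=+1, (10|19)=-1; (−1)^{5·4·9}·(+1)^4·(-1)^5 = -1.
v=∞: -2090 < 0 and 10730 > 0  ⇒  (a,b)_∞ = +1.
v=7: a=7^2·(≡6), b=7^2·(≡3) mod 7; (6|7)=-1, (3|7)=-1; (−1)^{2·2·3}·(-1)^2·(-1)^2 = +1.
v=11: a=11^7·(≡8), b=11^4·(≡3) mod 11; (8|11)=-1, (3|11)=+1; (−1)^{7·4·5}·(-1)^4·(+1)^7 = +1.
v=37: a=37^4·(≡13), b=37^3·(≡23) mod 37; (13|37)=-1, (23|37)=-1; (−1)^{4·3·18}·(-1)^3·(-1)^4 = -1.
v=3: a=3^-2·(≡1), b=3^0·(≡2) mod 3; (1|3)=+1, (2|3)=-1; (−1)^{-2·0·1}·(+1)^0·(-1)^-2 = +1.
v=2: v_2(a)=-3, v_2(b)=-5; units ≡ 3, 5 (mod 8); ε·ε+αω+βω = 1·0+-3·1+-5·1 ≡ 0  ⇒  (a,b)_2 = +1.
(-2090, 10730 / ℚ) ramifies at {5, 19, 29, 37}: a division algebra.

[5, 19, 29, 37]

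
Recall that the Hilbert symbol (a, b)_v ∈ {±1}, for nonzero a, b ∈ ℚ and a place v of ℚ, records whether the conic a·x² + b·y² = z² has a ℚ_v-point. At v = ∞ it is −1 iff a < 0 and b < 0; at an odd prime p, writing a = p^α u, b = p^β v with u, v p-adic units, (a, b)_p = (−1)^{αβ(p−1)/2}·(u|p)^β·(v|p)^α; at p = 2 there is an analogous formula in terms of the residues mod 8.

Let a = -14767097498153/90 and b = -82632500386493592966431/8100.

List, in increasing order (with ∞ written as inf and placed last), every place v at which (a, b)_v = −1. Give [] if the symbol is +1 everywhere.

(a, b) ≡ (-73370, -2639) mod (ℚ^×)²; places V = {2, 3, 5, 7, 11, 13, 17, 23, 29, ∞}.
(a,b)_29: α=3, u≡25; β=5, v≡25 (mod 29); (25|29)=+1, (25|29)=+1; sign (−1)^0·+1^5·+1^3 = +1.
(a,b)_17: α=2, u≡2; β=4, v≡16 (mod 17); (2|17)=+1, (16|17)=+1; sign (−1)^0·+1^4·+1^2 = +1.
(a,b)_3: α=-2, u≡1; β=-4, v≡1 (mod 3); (1|3)=+1, (1|3)=+1; sign (−1)^0·+1^-4·+1^-2 = +1.
(a,b)_13: α=2, u≡11; β=3, v≡6 (mod 13); (11|13)=-1, (6|13)=-1; sign (−1)^0·-1^3·-1^2 = -1.
(a,b)_2: α=-1, β=-2; u≡3, v≡1 (mod 8); ε(u)ε(v)=1·0, αω(v)=-1·0, βω(u)=-2·1; sum ≡ 0  ⇒  +1.
(a,b)_11: α=1, u≡6; β=2, v≡3 (mod 11); (6|11)=-1, (3|11)=+1; sign (−1)^0·-1^2·+1^1 = +1.
(a,b)_23: α=1, u≡11; β=2, v≡1 (mod 23); (11|23)=-1, (1|23)=+1; sign (−1)^0·-1^2·+1^1 = +1.
(a,b)_5: α=-1, u≡4; β=-2, v≡1 (mod 5); (4|5)=+1, (1|5)=+1; sign (−1)^0·+1^-2·+1^-1 = +1.
(a,b)_7: α=2, u≡2; β=3, v≡4 (mod 7); (2|7)=+1, (4|7)=+1; sign (−1)^0·+1^3·+1^2 = +1.
(a,b)_∞: sgn(-73370)=−, sgn(-2639)=−, so -1.
(-73370, -2639 / ℚ) ramifies at {13, ∞}: a division algebra.

[13, inf]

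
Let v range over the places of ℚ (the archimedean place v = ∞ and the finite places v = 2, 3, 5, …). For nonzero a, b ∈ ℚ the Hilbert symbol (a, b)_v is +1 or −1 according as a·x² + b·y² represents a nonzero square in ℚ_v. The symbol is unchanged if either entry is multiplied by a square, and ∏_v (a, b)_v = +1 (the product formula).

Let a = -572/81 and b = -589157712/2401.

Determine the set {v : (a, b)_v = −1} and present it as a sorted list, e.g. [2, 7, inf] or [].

[13, inf]

(a, b) ≡ (-143, -13) mod (ℚ^×)²; places V = {2, 3, 7, 11, 13, 17, ∞}.
(a,b)_17: α=0, u≡7; β=2, v≡8 (mod 17); (7|17)=-1, (8|17)=+1; sign (−1)^0·-1^2·+1^0 = +1.
(a,b)_13: α=1, u≡7; β=1, v≡1 (mod 13); (7|13)=-1, (1|13)=+1; sign (−1)^0·-1^1·+1^1 = -1.
(a,b)_7: α=0, u≡4; β=-4, v≡4 (mod 7); (4|7)=+1, (4|7)=+1; sign (−1)^0·+1^-4·+1^0 = +1.
(a,b)_2: α=2, β=4; u≡1, v≡3 (mod 8); ε(u)ε(v)=0·1, αω(v)=2·1, βω(u)=4·0; sum ≡ 0  ⇒  +1.
(a,b)_3: α=-4, u≡1; β=4, v≡2 (mod 3); (1|3)=+1, (2|3)=-1; sign (−1)^0·+1^4·-1^-4 = +1.
(a,b)_∞: sgn(-143)=−, sgn(-13)=−, so -1.
(a,b)_11: α=1, u≡9; β=2, v≡4 (mod 11); (9|11)=+1, (4|11)=+1; sign (−1)^0·+1^2·+1^1 = +1.
(-143, -13 / ℚ) ramifies at {13, ∞}: a division algebra.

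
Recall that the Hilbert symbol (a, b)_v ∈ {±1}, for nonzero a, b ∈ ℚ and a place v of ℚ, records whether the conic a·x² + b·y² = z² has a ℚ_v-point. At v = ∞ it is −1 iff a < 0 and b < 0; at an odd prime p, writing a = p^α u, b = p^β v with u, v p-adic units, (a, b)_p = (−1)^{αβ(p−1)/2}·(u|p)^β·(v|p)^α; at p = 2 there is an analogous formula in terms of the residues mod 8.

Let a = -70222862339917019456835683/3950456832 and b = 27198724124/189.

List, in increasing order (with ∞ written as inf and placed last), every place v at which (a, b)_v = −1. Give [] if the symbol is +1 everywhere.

(a, b) ≡ (-26961, 6982899) mod (ℚ^×)²; places V = {2, 3, 7, 11, 13, 19, 37, 43, ∞}.
(a,b)_3: α=-9, u≡1; β=-3, v≡2 (mod 3); (1|3)=+1, (2|3)=-1; sign (−1)^1·+1^-3·-1^-9 = +1.
(a,b)_43: α=3, u≡37; β=1, v≡6 (mod 43); (37|43)=-1, (6|43)=+1; sign (−1)^1·-1^1·+1^3 = +1.
(a,b)_7: α=-2, u≡5; β=-1, v≡2 (mod 7); (5|7)=-1, (2|7)=+1; sign (−1)^0·-1^-1·+1^-2 = -1.
(a,b)_2: α=-12, β=2; u≡7, v≡3 (mod 8); ε(u)ε(v)=1·1, αω(v)=-12·1, βω(u)=2·0; sum ≡ 1  ⇒  -1.
(a,b)_13: α=6, u≡9; β=2, v≡4 (mod 13); (9|13)=+1, (4|13)=+1; sign (−1)^0·+1^2·+1^6 = +1.
(a,b)_11: α=7, u≡2; β=3, v≡8 (mod 11); (2|11)=-1, (8|11)=-1; sign (−1)^1·-1^3·-1^7 = -1.
(a,b)_37: α=2, u≡3; β=1, v≡11 (mod 37); (3|37)=+1, (11|37)=+1; sign (−1)^0·+1^1·+1^2 = +1.
(a,b)_19: α=3, u≡11; β=1, v≡17 (mod 19); (11|19)=+1, (17|19)=+1; sign (−1)^1·+1^1·+1^3 = -1.
(a,b)_∞: sgn(-26961)=−, sgn(6982899)=+, so +1.
(-26961, 6982899 / ℚ) ramifies at {2, 7, 11, 19}: a division algebra.

[2, 7, 11, 19]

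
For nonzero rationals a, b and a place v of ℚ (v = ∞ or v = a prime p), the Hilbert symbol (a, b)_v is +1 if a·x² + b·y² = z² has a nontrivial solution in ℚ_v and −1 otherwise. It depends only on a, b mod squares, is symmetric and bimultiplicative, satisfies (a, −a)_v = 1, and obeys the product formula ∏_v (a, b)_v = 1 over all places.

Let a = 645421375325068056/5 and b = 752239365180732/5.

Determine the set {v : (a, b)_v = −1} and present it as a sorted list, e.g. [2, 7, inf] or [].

Mod squares: a ≡ 1685382270, b ≡ 1964315. Check v ∈ {∞, 2, 3, 5, 11, 13, 17, 19, 23, 29, 31}.
v=3: a=3^5·(≡2), b=3^4·(≡2) mod 3; (2|3)=-1, (2|3)=-1; (−1)^{5·4·1}·(-1)^4·(-1)^5 = -1.
v=13: a=13^3·(≡11), b=13^2·(≡11) mod 13; (11|13)=-1, (11|13)=-1; (−1)^{3·2·6}·(-1)^2·(-1)^3 = -1.
v=11: a=11^3·(≡9), b=11^2·(≡9) mod 11; (9|11)=+1, (9|11)=+1; (−1)^{3·2·5}·(+1)^2·(+1)^3 = +1.
v=29: a=29^1·(≡18), b=29^1·(≡13) mod 29; (18|29)=-1, (13|29)=+1; (−1)^{1·1·14}·(-1)^1·(+1)^1 = -1.
v=19: a=19^1·(≡3), b=19^1·(≡1) mod 19; (3|19)=-1, (1|19)=+1; (−1)^{1·1·9}·(-1)^1·(+1)^1 = +1.
v=∞: 1685382270 > 0 and 1964315 > 0  ⇒  (a,b)_∞ = +1.
v=2: v_2(a)=3, v_2(b)=2; units ≡ 7, 3 (mod 8); ε·ε+αω+βω = 1·1+3·1+2·0 ≡ 0  ⇒  (a,b)_2 = +1.
v=31: a=31^1·(≡27), b=31^1·(≡19) mod 31; (27|31)=-1, (19|31)=+1; (−1)^{1·1·15}·(-1)^1·(+1)^1 = +1.
v=23: a=23^1·(≡11), b=23^1·(≡18) mod 23; (11|23)=-1, (18|23)=+1; (−1)^{1·1·11}·(-1)^1·(+1)^1 = +1.
v=5: a=5^-1·(≡1), b=5^-1·(≡2) mod 5; (1|5)=+1, (2|5)=-1; (−1)^{-1·-1·2}·(+1)^-1·(-1)^-1 = -1.
v=17: a=17^2·(≡2), b=17^2·(≡13) mod 17; (2|17)=+1, (13|17)=+1; (−1)^{2·2·8}·(+1)^2·(+1)^2 = +1.
Ram(1685382270, 1964315) = {3, 5, 13, 29}; no ℚ_3-point on the conic.

[3, 5, 13, 29]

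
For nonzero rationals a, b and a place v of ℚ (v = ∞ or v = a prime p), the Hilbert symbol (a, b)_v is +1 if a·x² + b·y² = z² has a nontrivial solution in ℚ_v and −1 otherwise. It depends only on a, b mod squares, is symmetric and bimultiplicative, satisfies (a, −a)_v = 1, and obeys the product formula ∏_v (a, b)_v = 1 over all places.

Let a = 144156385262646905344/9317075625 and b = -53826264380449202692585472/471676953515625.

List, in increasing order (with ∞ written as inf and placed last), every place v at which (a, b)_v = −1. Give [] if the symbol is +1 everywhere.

Mod squares: a ≡ 158746, b ≡ -177422. Check v ∈ {∞, 2, 3, 5, 7, 11, 13, 17, 19, 23, 29}.
v=17: a=17^5·(≡10), b=17^8·(≡12) mod 17; (10|17)=-1, (12|17)=-1; (−1)^{5·8·8}·(-1)^8·(-1)^5 = -1.
v=29: a=29^1·(≡16), b=29^1·(≡7) mod 29; (16|29)=+1, (7|29)=+1; (−1)^{1·1·14}·(+1)^1·(+1)^1 = +1.
v=19: a=19^2·(≡5), b=19^3·(≡3) mod 19; (5|19)=+1, (3|19)=-1; (−1)^{2·3·9}·(+1)^3·(-1)^2 = +1.
v=13: a=13^-2·(≡10), b=13^-2·(≡2) mod 13; (10|13)=+1, (2|13)=-1; (−1)^{-2·-2·6}·(+1)^-2·(-1)^-2 = +1.
v=5: a=5^-4·(≡4), b=5^-8·(≡3) mod 5; (4|5)=+1, (3|5)=-1; (−1)^{-4·-8·2}·(+1)^-8·(-1)^-4 = +1.
v=3: a=3^-6·(≡1), b=3^-10·(≡1) mod 3; (1|3)=+1, (1|3)=+1; (−1)^{-6·-10·1}·(+1)^-10·(+1)^-6 = +1.
v=23: a=23^1·(≡1), b=23^1·(≡20) mod 23; (1|23)=+1, (20|23)=-1; (−1)^{1·1·11}·(+1)^1·(-1)^1 = +1.
v=2: v_2(a)=9, v_2(b)=11; units ≡ 5, 1 (mod 8); ε·ε+αω+βω = 0·0+9·0+11·1 ≡ 1  ⇒  (a,b)_2 = -1.
v=7: a=7^7·(≡3), b=7^7·(≡4) mod 7; (3|7)=-1, (4|7)=+1; (−1)^{7·7·3}·(-1)^7·(+1)^7 = +1.
v=11: a=11^-2·(≡1), b=11^-2·(≡6) mod 11; (1|11)=+1, (6|11)=-1; (−1)^{-2·-2·5}·(+1)^-2·(-1)^-2 = +1.
v=∞: 158746 > 0 and -177422 < 0  ⇒  (a,b)_∞ = +1.
(158746, -177422 / ℚ) ramifies at {2, 17}: a division algebra.

[2, 17]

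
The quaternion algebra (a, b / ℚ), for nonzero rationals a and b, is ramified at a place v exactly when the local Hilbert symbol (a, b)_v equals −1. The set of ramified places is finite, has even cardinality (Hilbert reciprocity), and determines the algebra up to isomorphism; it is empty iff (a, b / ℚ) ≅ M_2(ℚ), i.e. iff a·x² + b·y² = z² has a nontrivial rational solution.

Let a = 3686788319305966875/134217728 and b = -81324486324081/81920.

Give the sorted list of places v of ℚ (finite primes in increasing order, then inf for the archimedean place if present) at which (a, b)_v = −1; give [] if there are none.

[11, 13]

Mod squares: a ≡ 6006, b ≡ -5. Check v ∈ {∞, 2, 3, 5, 7, 11, 13}.
v=7: a=7^1·(≡1), b=7^4·(≡2) mod 7; (1|7)=+1, (2|7)=+1; (−1)^{1·4·3}·(+1)^4·(+1)^1 = +1.
v=11: a=11^7·(≡2), b=11^4·(≡2) mod 11; (2|11)=-1, (2|11)=-1; (−1)^{7·4·5}·(-1)^4·(-1)^7 = -1.
v=13: a=13^3·(≡5), b=13^4·(≡7) mod 13; (5|13)=-1, (7|13)=-1; (−1)^{3·4·6}·(-1)^4·(-1)^3 = -1.
v=5: a=5^4·(≡4), b=5^-1·(≡1) mod 5; (4|5)=+1, (1|5)=+1; (−1)^{4·-1·2}·(+1)^-1·(+1)^4 = +1.
v=3: a=3^9·(≡1), b=3^4·(≡1) mod 3; (1|3)=+1, (1|3)=+1; (−1)^{9·4·1}·(+1)^4·(+1)^9 = +1.
v=∞: 6006 > 0 and -5 < 0  ⇒  (a,b)_∞ = +1.
v=2: v_2(a)=-27, v_2(b)=-14; units ≡ 3, 3 (mod 8); ε·ε+αω+βω = 1·1+-27·1+-14·1 ≡ 0  ⇒  (a,b)_2 = +1.
(6006, -5 / ℚ) ramifies at {11, 13}: a division algebra.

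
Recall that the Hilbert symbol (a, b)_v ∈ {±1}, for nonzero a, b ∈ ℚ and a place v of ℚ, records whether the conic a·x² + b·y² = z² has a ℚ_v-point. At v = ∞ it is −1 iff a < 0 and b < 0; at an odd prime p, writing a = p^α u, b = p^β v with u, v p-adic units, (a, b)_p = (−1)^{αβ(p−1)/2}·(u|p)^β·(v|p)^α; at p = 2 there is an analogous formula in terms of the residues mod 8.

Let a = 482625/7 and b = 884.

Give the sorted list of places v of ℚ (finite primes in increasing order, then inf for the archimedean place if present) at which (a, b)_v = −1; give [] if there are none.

(a, b) ≡ (15015, 221) mod (ℚ^×)²; places V = {2, 3, 5, 7, 11, 13, 17, ∞}.
(a,b)_17: α=0, u≡9; β=1, v≡1 (mod 17); (9|17)=+1, (1|17)=+1; sign (−1)^0·+1^1·+1^0 = +1.
(a,b)_2: α=0, β=2; u≡7, v≡5 (mod 8); ε(u)ε(v)=1·0, αω(v)=0·1, βω(u)=2·0; sum ≡ 0  ⇒  +1.
(a,b)_11: α=1, u≡1; β=0, v≡4 (mod 11); (1|11)=+1, (4|11)=+1; sign (−1)^0·+1^0·+1^1 = +1.
(a,b)_3: α=3, u≡1; β=0, v≡2 (mod 3); (1|3)=+1, (2|3)=-1; sign (−1)^0·+1^0·-1^3 = -1.
(a,b)_∞: sgn(15015)=+, sgn(221)=+, so +1.
(a,b)_7: α=-1, u≡3; β=0, v≡2 (mod 7); (3|7)=-1, (2|7)=+1; sign (−1)^0·-1^0·+1^-1 = +1.
(a,b)_5: α=3, u≡3; β=0, v≡4 (mod 5); (3|5)=-1, (4|5)=+1; sign (−1)^0·-1^0·+1^3 = +1.
(a,b)_13: α=1, u≡7; β=1, v≡3 (mod 13); (7|13)=-1, (3|13)=+1; sign (−1)^0·-1^1·+1^1 = -1.
Ram(15015, 221) = {3, 13}; no ℚ_3-point on the conic.

[3, 13]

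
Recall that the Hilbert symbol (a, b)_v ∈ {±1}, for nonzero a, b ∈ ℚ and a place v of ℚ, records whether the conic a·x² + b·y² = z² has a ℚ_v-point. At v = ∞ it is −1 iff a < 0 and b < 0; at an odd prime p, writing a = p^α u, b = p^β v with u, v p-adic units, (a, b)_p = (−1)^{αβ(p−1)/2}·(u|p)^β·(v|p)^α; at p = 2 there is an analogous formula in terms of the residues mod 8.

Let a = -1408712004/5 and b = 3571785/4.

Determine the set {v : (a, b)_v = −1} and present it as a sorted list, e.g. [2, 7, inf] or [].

Mod squares: a ≡ -805, b ≡ 396865. Check v ∈ {∞, 2, 3, 5, 7, 17, 23, 29}.
v=29: a=29^2·(≡5), b=29^1·(≡15) mod 29; (5|29)=+1, (15|29)=-1; (−1)^{2·1·14}·(+1)^1·(-1)^2 = +1.
v=3: a=3^2·(≡2), b=3^2·(≡1) mod 3; (2|3)=-1, (1|3)=+1; (−1)^{2·2·1}·(-1)^2·(+1)^2 = +1.
v=23: a=23^1·(≡20), b=23^1·(≡17) mod 23; (20|23)=-1, (17|23)=-1; (−1)^{1·1·11}·(-1)^1·(-1)^1 = -1.
v=17: a=17^2·(≡5), b=17^1·(≡9) mod 17; (5|17)=-1, (9|17)=+1; (−1)^{2·1·8}·(-1)^1·(+1)^2 = -1.
v=7: a=7^1·(≡2), b=7^1·(≡1) mod 7; (2|7)=+1, (1|7)=+1; (−1)^{1·1·3}·(+1)^1·(+1)^1 = -1.
v=∞: -805 < 0 and 396865 > 0  ⇒  (a,b)_∞ = +1.
v=5: a=5^-1·(≡1), b=5^1·(≡3) mod 5; (1|5)=+1, (3|5)=-1; (−1)^{-1·1·2}·(+1)^1·(-1)^-1 = -1.
v=2: v_2(a)=2, v_2(b)=-2; units ≡ 3, 1 (mod 8); ε·ε+αω+βω = 1·0+2·0+-2·1 ≡ 0  ⇒  (a,b)_2 = +1.
(-805, 396865 / ℚ) ramifies at {5, 7, 17, 23}: a division algebra.

[5, 7, 17, 23]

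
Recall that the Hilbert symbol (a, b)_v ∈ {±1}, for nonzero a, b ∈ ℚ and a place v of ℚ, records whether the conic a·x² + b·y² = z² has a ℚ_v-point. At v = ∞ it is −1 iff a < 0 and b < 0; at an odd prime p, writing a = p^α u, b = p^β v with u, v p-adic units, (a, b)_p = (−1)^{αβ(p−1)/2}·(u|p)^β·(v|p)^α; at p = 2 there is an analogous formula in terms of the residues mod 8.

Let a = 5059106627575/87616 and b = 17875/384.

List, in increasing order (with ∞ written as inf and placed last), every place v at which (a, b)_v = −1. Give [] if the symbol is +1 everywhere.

[5, 7, 11, 13]

(a, b) ≡ (7, 4290) mod (ℚ^×)²; places V = {2, 3, 5, 7, 11, 13, 29, 37, 41, ∞}.
(a,b)_5: α=2, u≡3; β=3, v≡2 (mod 5); (3|5)=-1, (2|5)=-1; sign (−1)^0·-1^3·-1^2 = -1.
(a,b)_11: α=2, u≡7; β=1, v≡3 (mod 11); (7|11)=-1, (3|11)=+1; sign (−1)^0·-1^1·+1^2 = -1.
(a,b)_41: α=2, u≡14; β=0, v≡30 (mod 41); (14|41)=-1, (30|41)=-1; sign (−1)^0·-1^0·-1^2 = +1.
(a,b)_29: α=2, u≡16; β=0, v≡14 (mod 29); (16|29)=+1, (14|29)=-1; sign (−1)^0·+1^0·-1^2 = +1.
(a,b)_∞: sgn(7)=+, sgn(4290)=+, so +1.
(a,b)_3: α=0, u≡1; β=-1, v≡2 (mod 3); (1|3)=+1, (2|3)=-1; sign (−1)^0·+1^-1·-1^0 = +1.
(a,b)_13: α=2, u≡5; β=1, v≡7 (mod 13); (5|13)=-1, (7|13)=-1; sign (−1)^0·-1^1·-1^2 = -1.
(a,b)_2: α=-6, β=-7; u≡7, v≡1 (mod 8); ε(u)ε(v)=1·0, αω(v)=-6·0, βω(u)=-7·0; sum ≡ 0  ⇒  +1.
(a,b)_37: α=-2, u≡33; β=0, v≡32 (mod 37); (33|37)=+1, (32|37)=-1; sign (−1)^0·+1^0·-1^-2 = +1.
(a,b)_7: α=1, u≡2; β=0, v≡3 (mod 7); (2|7)=+1, (3|7)=-1; sign (−1)^0·+1^0·-1^1 = -1.
Ram(7, 4290) = {5, 7, 11, 13}; no ℚ_5-point on the conic.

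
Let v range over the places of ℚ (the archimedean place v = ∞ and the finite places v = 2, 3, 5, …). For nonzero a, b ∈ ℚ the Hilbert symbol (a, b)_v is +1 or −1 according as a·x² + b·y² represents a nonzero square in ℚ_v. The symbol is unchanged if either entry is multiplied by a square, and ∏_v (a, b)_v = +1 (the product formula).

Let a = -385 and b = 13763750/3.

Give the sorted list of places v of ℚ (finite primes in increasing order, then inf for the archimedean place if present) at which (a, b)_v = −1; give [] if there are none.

(a, b) ≡ (-385, 546) mod (ℚ^×)²; places V = {2, 3, 5, 7, 11, 13, ∞}.
(a,b)_11: α=1, u≡9; β=2, v≡7 (mod 11); (9|11)=+1, (7|11)=-1; sign (−1)^0·+1^2·-1^1 = -1.
(a,b)_7: α=1, u≡1; β=1, v≡2 (mod 7); (1|7)=+1, (2|7)=+1; sign (−1)^1·+1^1·+1^1 = -1.
(a,b)_13: α=0, u≡5; β=1, v≡10 (mod 13); (5|13)=-1, (10|13)=+1; sign (−1)^0·-1^1·+1^0 = -1.
(a,b)_3: α=0, u≡2; β=-1, v≡2 (mod 3); (2|3)=-1, (2|3)=-1; sign (−1)^0·-1^-1·-1^0 = -1.
(a,b)_2: α=0, β=1; u≡7, v≡1 (mod 8); ε(u)ε(v)=1·0, αω(v)=0·0, βω(u)=1·0; sum ≡ 0  ⇒  +1.
(a,b)_∞: sgn(-385)=−, sgn(546)=+, so +1.
(a,b)_5: α=1, u≡3; β=4, v≡4 (mod 5); (3|5)=-1, (4|5)=+1; sign (−1)^0·-1^4·+1^1 = +1.
Ram(-385, 546) = {3, 7, 11, 13}; no ℚ_3-point on the conic.

[3, 7, 11, 13]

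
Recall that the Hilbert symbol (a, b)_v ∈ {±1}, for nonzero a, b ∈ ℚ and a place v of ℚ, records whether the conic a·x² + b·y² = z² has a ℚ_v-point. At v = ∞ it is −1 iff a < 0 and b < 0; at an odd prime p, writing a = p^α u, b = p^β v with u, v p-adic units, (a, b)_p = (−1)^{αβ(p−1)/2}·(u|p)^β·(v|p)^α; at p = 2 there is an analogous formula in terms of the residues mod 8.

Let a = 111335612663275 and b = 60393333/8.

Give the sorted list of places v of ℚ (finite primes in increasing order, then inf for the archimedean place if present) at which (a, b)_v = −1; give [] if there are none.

(a, b) ≡ (91, 14586) mod (ℚ^×)²; places V = {2, 3, 5, 7, 11, 13, 17, ∞}.
(a,b)_7: α=3, u≡5; β=2, v≡6 (mod 7); (5|7)=-1, (6|7)=-1; sign (−1)^0·-1^2·-1^3 = -1.
(a,b)_5: α=2, u≡1; β=0, v≡1 (mod 5); (1|5)=+1, (1|5)=+1; sign (−1)^0·+1^0·+1^2 = +1.
(a,b)_11: α=2, u≡4; β=1, v≡2 (mod 11); (4|11)=+1, (2|11)=-1; sign (−1)^0·+1^1·-1^2 = +1.
(a,b)_2: α=0, β=-3; u≡3, v≡5 (mod 8); ε(u)ε(v)=1·0, αω(v)=0·1, βω(u)=-3·1; sum ≡ 1  ⇒  -1.
(a,b)_13: α=5, u≡5; β=3, v≡9 (mod 13); (5|13)=-1, (9|13)=+1; sign (−1)^0·-1^3·+1^5 = -1.
(a,b)_∞: sgn(91)=+, sgn(14586)=+, so +1.
(a,b)_17: α=2, u≡12; β=1, v≡1 (mod 17); (12|17)=-1, (1|17)=+1; sign (−1)^0·-1^1·+1^2 = -1.
(a,b)_3: α=0, u≡1; β=1, v≡2 (mod 3); (1|3)=+1, (2|3)=-1; sign (−1)^0·+1^1·-1^0 = +1.
(91, 14586 / ℚ) ramifies at {2, 7, 13, 17}: a division algebra.

[2, 7, 13, 17]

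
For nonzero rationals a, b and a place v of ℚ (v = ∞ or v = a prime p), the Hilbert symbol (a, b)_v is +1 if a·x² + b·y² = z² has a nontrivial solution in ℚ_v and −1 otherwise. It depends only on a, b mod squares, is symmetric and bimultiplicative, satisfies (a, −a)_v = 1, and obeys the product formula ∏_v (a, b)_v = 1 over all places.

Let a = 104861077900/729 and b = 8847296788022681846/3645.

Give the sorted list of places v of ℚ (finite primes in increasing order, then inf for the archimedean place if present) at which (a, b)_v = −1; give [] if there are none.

(a, b) ≡ (19, 50830) mod (ℚ^×)²; places V = {2, 3, 5, 11, 13, 17, 19, 23, ∞}.
(a,b)_17: α=2, u≡16; β=3, v≡15 (mod 17); (16|17)=+1, (15|17)=+1; sign (−1)^0·+1^3·+1^2 = +1.
(a,b)_11: α=0, u≡6; β=2, v≡10 (mod 11); (6|11)=-1, (10|11)=-1; sign (−1)^0·-1^2·-1^0 = +1.
(a,b)_13: α=0, u≡7; β=1, v≡1 (mod 13); (7|13)=-1, (1|13)=+1; sign (−1)^0·-1^1·+1^0 = -1.
(a,b)_23: α=2, u≡21; β=3, v≡4 (mod 23); (21|23)=-1, (4|23)=+1; sign (−1)^0·-1^3·+1^2 = -1.
(a,b)_19: α=3, u≡5; β=6, v≡9 (mod 19); (5|19)=+1, (9|19)=+1; sign (−1)^0·+1^6·+1^3 = +1.
(a,b)_∞: sgn(19)=+, sgn(50830)=+, so +1.
(a,b)_3: α=-6, u≡1; β=-6, v≡1 (mod 3); (1|3)=+1, (1|3)=+1; sign (−1)^0·+1^-6·+1^-6 = +1.
(a,b)_5: α=2, u≡4; β=-1, v≡4 (mod 5); (4|5)=+1, (4|5)=+1; sign (−1)^0·+1^-1·+1^2 = +1.
(a,b)_2: α=2, β=1; u≡3, v≡7 (mod 8); ε(u)ε(v)=1·1, αω(v)=2·0, βω(u)=1·1; sum ≡ 0  ⇒  +1.
Ram(19, 50830) = {13, 23}; no ℚ_13-point on the conic.

[13, 23]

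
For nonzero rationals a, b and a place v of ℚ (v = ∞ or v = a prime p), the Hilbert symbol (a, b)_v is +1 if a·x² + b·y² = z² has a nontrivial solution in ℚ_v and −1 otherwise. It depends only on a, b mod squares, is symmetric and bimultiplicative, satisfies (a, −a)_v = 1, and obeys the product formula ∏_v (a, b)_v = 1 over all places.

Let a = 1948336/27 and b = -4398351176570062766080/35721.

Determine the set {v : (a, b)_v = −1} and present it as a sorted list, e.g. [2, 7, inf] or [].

[3, 5, 17, 29]

Mod squares: a ≡ 365313, b ≡ -1105. Check v ∈ {∞, 2, 3, 5, 7, 13, 17, 19, 29}.
v=3: a=3^-3·(≡1), b=3^-6·(≡2) mod 3; (1|3)=+1, (2|3)=-1; (−1)^{-3·-6·1}·(+1)^-6·(-1)^-3 = -1.
v=2: v_2(a)=4, v_2(b)=28; units ≡ 1, 7 (mod 8); ε·ε+αω+βω = 0·1+4·0+28·0 ≡ 0  ⇒  (a,b)_2 = +1.
v=29: a=29^1·(≡19), b=29^2·(≡3) mod 29; (19|29)=-1, (3|29)=-1; (−1)^{1·2·14}·(-1)^2·(-1)^1 = -1.
v=5: a=5^0·(≡3), b=5^1·(≡4) mod 5; (3|5)=-1, (4|5)=+1; (−1)^{0·1·2}·(-1)^1·(+1)^0 = -1.
v=13: a=13^1·(≡8), b=13^3·(≡5) mod 13; (8|13)=-1, (5|13)=-1; (−1)^{1·3·6}·(-1)^3·(-1)^1 = +1.
v=7: a=7^0·(≡2), b=7^-2·(≡2) mod 7; (2|7)=+1, (2|7)=+1; (−1)^{0·-2·3}·(+1)^-2·(+1)^0 = +1.
v=∞: 365313 > 0 and -1105 < 0  ⇒  (a,b)_∞ = +1.
v=17: a=17^1·(≡13), b=17^3·(≡7) mod 17; (13|17)=+1, (7|17)=-1; (−1)^{1·3·8}·(+1)^3·(-1)^1 = -1.
v=19: a=19^1·(≡12), b=19^2·(≡7) mod 19; (12|19)=-1, (7|19)=+1; (−1)^{1·2·9}·(-1)^2·(+1)^1 = +1.
|Ram(365313, -1105)| = 4, even; anisotropic at {3, 5, 17, 29}.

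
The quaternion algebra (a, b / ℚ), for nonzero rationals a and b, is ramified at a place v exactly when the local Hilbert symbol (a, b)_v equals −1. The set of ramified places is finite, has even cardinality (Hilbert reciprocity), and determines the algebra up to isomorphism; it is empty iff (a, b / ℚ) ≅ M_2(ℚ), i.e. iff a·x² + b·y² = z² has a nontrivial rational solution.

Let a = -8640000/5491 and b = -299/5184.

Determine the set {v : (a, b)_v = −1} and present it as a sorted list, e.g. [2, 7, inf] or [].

[2, inf]

Mod squares: a ≡ -114, b ≡ -299. Check v ∈ {∞, 2, 3, 5, 13, 17, 19, 23}.
v=13: a=13^0·(≡12), b=13^1·(≡12) mod 13; (12|13)=+1, (12|13)=+1; (−1)^{0·1·6}·(+1)^1·(+1)^0 = +1.
v=3: a=3^3·(≡1), b=3^-4·(≡1) mod 3; (1|3)=+1, (1|3)=+1; (−1)^{3·-4·1}·(+1)^-4·(+1)^3 = +1.
v=17: a=17^-2·(≡6), b=17^0·(≡10) mod 17; (6|17)=-1, (10|17)=-1; (−1)^{-2·0·8}·(-1)^0·(-1)^-2 = +1.
v=2: v_2(a)=9, v_2(b)=-6; units ≡ 7, 5 (mod 8); ε·ε+αω+βω = 1·0+9·1+-6·0 ≡ 1  ⇒  (a,b)_2 = -1.
v=23: a=23^0·(≡16), b=23^1·(≡19) mod 23; (16|23)=+1, (19|23)=-1; (−1)^{0·1·11}·(+1)^1·(-1)^0 = +1.
v=∞: -114 < 0 and -299 < 0  ⇒  (a,b)_∞ = -1.
v=5: a=5^4·(≡1), b=5^0·(≡4) mod 5; (1|5)=+1, (4|5)=+1; (−1)^{4·0·2}·(+1)^0·(+1)^4 = +1.
v=19: a=19^-1·(≡15), b=19^0·(≡11) mod 19; (15|19)=-1, (11|19)=+1; (−1)^{-1·0·9}·(-1)^0·(+1)^-1 = +1.
|Ram(-114, -299)| = 2, even; anisotropic at {2, ∞}.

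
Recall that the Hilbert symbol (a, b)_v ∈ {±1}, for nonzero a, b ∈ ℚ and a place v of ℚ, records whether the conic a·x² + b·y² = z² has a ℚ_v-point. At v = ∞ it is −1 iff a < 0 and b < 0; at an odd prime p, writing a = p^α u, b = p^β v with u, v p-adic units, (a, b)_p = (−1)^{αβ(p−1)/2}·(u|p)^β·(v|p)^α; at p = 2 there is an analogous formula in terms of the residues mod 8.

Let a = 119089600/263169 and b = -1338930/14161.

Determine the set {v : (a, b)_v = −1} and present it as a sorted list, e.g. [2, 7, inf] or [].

(a, b) ≡ (31, -16530) mod (ℚ^×)²; places V = {2, 3, 5, 7, 17, 19, 29, 31, ∞}.
(a,b)_∞: sgn(31)=+, sgn(-16530)=−, so +1.
(a,b)_7: α=4, u≡3; β=-2, v≡1 (mod 7); (3|7)=-1, (1|7)=+1; sign (−1)^0·-1^-2·+1^4 = +1.
(a,b)_5: α=2, u≡1; β=1, v≡4 (mod 5); (1|5)=+1, (4|5)=+1; sign (−1)^0·+1^1·+1^2 = +1.
(a,b)_19: α=-2, u≡10; β=1, v≡16 (mod 19); (10|19)=-1, (16|19)=+1; sign (−1)^0·-1^1·+1^-2 = -1.
(a,b)_31: α=1, u≡8; β=0, v≡17 (mod 31); (8|31)=+1, (17|31)=-1; sign (−1)^0·+1^0·-1^1 = -1.
(a,b)_2: α=6, β=1; u≡7, v≡7 (mod 8); ε(u)ε(v)=1·1, αω(v)=6·0, βω(u)=1·0; sum ≡ 1  ⇒  -1.
(a,b)_29: α=0, u≡10; β=1, v≡3 (mod 29); (10|29)=-1, (3|29)=-1; sign (−1)^0·-1^1·-1^0 = -1.
(a,b)_17: α=0, u≡3; β=-2, v≡5 (mod 17); (3|17)=-1, (5|17)=-1; sign (−1)^0·-1^-2·-1^0 = +1.
(a,b)_3: α=-6, u≡1; β=5, v≡1 (mod 3); (1|3)=+1, (1|3)=+1; sign (−1)^0·+1^5·+1^-6 = +1.
(31, -16530 / ℚ) ramifies at {2, 19, 29, 31}: a division algebra.

[2, 19, 29, 31]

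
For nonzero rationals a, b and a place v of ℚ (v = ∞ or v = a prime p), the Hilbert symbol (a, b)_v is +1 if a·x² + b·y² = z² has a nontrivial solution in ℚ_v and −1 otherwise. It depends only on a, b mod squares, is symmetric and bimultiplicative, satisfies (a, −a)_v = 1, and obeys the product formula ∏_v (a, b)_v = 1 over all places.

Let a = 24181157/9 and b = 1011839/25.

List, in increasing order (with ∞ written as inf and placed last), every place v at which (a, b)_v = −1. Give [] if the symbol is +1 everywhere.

[7, 23, 37, 41]

Mod squares: a ≡ 493493, b ≡ 1011839. Check v ∈ {∞, 2, 3, 5, 7, 11, 13, 17, 23, 29, 37, 41}.
v=2: v_2(a)=0, v_2(b)=0; units ≡ 5, 7 (mod 8); ε·ε+αω+βω = 0·1+0·0+0·1 ≡ 0  ⇒  (a,b)_2 = +1.
v=11: a=11^1·(≡4), b=11^0·(≡5) mod 11; (4|11)=+1, (5|11)=+1; (−1)^{1·0·5}·(+1)^0·(+1)^1 = +1.
v=29: a=29^1·(≡6), b=29^1·(≡28) mod 29; (6|29)=+1, (28|29)=+1; (−1)^{1·1·14}·(+1)^1·(+1)^1 = +1.
v=∞: 493493 > 0 and 1011839 > 0  ⇒  (a,b)_∞ = +1.
v=5: a=5^0·(≡3), b=5^-2·(≡4) mod 5; (3|5)=-1, (4|5)=+1; (−1)^{0·-2·2}·(-1)^-2·(+1)^0 = +1.
v=13: a=13^1·(≡4), b=13^0·(≡3) mod 13; (4|13)=+1, (3|13)=+1; (−1)^{1·0·6}·(+1)^0·(+1)^1 = +1.
v=7: a=7^3·(≡1), b=7^0·(≡6) mod 7; (1|7)=+1, (6|7)=-1; (−1)^{3·0·3}·(+1)^0·(-1)^3 = -1.
v=41: a=41^0·(≡6), b=41^1·(≡13) mod 41; (6|41)=-1, (13|41)=-1; (−1)^{0·1·20}·(-1)^1·(-1)^0 = -1.
v=23: a=23^0·(≡17), b=23^1·(≡20) mod 23; (17|23)=-1, (20|23)=-1; (−1)^{0·1·11}·(-1)^1·(-1)^0 = -1.
v=17: a=17^1·(≡11), b=17^0·(≡2) mod 17; (11|17)=-1, (2|17)=+1; (−1)^{1·0·8}·(-1)^0·(+1)^1 = +1.
v=37: a=37^0·(≡32), b=37^1·(≡12) mod 37; (32|37)=-1, (12|37)=+1; (−1)^{0·1·18}·(-1)^1·(+1)^0 = -1.
v=3: a=3^-2·(≡2), b=3^0·(≡2) mod 3; (2|3)=-1, (2|3)=-1; (−1)^{-2·0·1}·(-1)^0·(-1)^-2 = +1.
Ram(493493, 1011839) = {7, 23, 37, 41}; no ℚ_7-point on the conic.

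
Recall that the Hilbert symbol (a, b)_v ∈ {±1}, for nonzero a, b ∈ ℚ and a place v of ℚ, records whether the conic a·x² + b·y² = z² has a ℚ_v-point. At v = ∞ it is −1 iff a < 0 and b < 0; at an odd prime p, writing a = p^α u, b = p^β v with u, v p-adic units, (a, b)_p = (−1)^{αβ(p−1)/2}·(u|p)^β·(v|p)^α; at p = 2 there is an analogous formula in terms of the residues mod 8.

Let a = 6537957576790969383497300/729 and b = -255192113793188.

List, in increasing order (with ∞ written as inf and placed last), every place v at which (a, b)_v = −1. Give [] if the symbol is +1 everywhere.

[17, 19]

(a, b) ≡ (32932757, -17) mod (ℚ^×)²; places V = {2, 3, 5, 11, 13, 17, 19, 23, 31, ∞}.
(a,b)_2: α=2, β=2; u≡5, v≡7 (mod 8); ε(u)ε(v)=0·1, αω(v)=2·0, βω(u)=2·1; sum ≡ 0  ⇒  +1.
(a,b)_11: α=3, u≡2; β=2, v≡9 (mod 11); (2|11)=-1, (9|11)=+1; sign (−1)^0·-1^2·+1^3 = +1.
(a,b)_5: α=2, u≡3; β=0, v≡2 (mod 5); (3|5)=-1, (2|5)=-1; sign (−1)^0·-1^0·-1^2 = +1.
(a,b)_13: α=3, u≡8; β=2, v≡1 (mod 13); (8|13)=-1, (1|13)=+1; sign (−1)^0·-1^2·+1^3 = +1.
(a,b)_∞: sgn(32932757)=+, sgn(-17)=−, so +1.
(a,b)_23: α=5, u≡20; β=2, v≡1 (mod 23); (20|23)=-1, (1|23)=+1; sign (−1)^0·-1^2·+1^5 = +1.
(a,b)_31: α=3, u≡20; β=2, v≡5 (mod 31); (20|31)=+1, (5|31)=+1; sign (−1)^0·+1^2·+1^3 = +1.
(a,b)_3: α=-6, u≡2; β=0, v≡1 (mod 3); (2|3)=-1, (1|3)=+1; sign (−1)^0·-1^0·+1^-6 = +1.
(a,b)_17: α=1, u≡3; β=1, v≡15 (mod 17); (3|17)=-1, (15|17)=+1; sign (−1)^0·-1^1·+1^1 = -1.
(a,b)_19: α=3, u≡1; β=2, v≡10 (mod 19); (1|19)=+1, (10|19)=-1; sign (−1)^0·+1^2·-1^3 = -1.
|Ram(32932757, -17)| = 2, even; anisotropic at {17, 19}.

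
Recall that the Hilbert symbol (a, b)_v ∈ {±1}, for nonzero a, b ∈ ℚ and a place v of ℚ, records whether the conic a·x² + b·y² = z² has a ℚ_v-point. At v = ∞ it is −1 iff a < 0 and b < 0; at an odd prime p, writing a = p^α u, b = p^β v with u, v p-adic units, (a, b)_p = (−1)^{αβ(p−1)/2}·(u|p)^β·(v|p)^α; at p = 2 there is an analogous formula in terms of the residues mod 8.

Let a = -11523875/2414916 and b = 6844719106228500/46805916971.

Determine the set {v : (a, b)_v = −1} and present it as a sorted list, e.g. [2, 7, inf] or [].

[5, 17]

Mod squares: a ≡ -1595, b ≡ 569415. Check v ∈ {∞, 2, 3, 5, 7, 11, 17, 23, 29, 31, 37, 41, 43}.
v=43: a=43^0·(≡19), b=43^-2·(≡11) mod 43; (19|43)=-1, (11|43)=+1; (−1)^{0·-2·21}·(-1)^-2·(+1)^0 = +1.
v=31: a=31^0·(≡6), b=31^2·(≡2) mod 31; (6|31)=-1, (2|31)=+1; (−1)^{0·2·15}·(-1)^2·(+1)^0 = +1.
v=3: a=3^-2·(≡1), b=3^3·(≡1) mod 3; (1|3)=+1, (1|3)=+1; (−1)^{-2·3·1}·(+1)^3·(+1)^-2 = +1.
v=∞: -1595 < 0 and 569415 > 0  ⇒  (a,b)_∞ = +1.
v=37: a=37^-2·(≡28), b=37^-2·(≡8) mod 37; (28|37)=+1, (8|37)=-1; (−1)^{-2·-2·18}·(+1)^-2·(-1)^-2 = +1.
v=23: a=23^0·(≡20), b=23^2·(≡6) mod 23; (20|23)=-1, (6|23)=+1; (−1)^{0·2·11}·(-1)^2·(+1)^0 = +1.
v=29: a=29^1·(≡17), b=29^1·(≡21) mod 29; (17|29)=-1, (21|29)=-1; (−1)^{1·1·14}·(-1)^1·(-1)^1 = +1.
v=2: v_2(a)=-2, v_2(b)=2; units ≡ 5, 7 (mod 8); ε·ε+αω+βω = 0·1+-2·0+2·1 ≡ 0  ⇒  (a,b)_2 = +1.
v=11: a=11^1·(≡9), b=11^-1·(≡2) mod 11; (9|11)=+1, (2|11)=-1; (−1)^{1·-1·5}·(+1)^-1·(-1)^1 = +1.
v=7: a=7^-2·(≡2), b=7^1·(≡5) mod 7; (2|7)=+1, (5|7)=-1; (−1)^{-2·1·3}·(+1)^1·(-1)^-2 = +1.
v=41: a=41^0·(≡33), b=41^-2·(≡15) mod 41; (33|41)=+1, (15|41)=-1; (−1)^{0·-2·20}·(+1)^-2·(-1)^0 = +1.
v=17: a=17^2·(≡5), b=17^3·(≡10) mod 17; (5|17)=-1, (10|17)=-1; (−1)^{2·3·8}·(-1)^3·(-1)^2 = -1.
v=5: a=5^3·(≡4), b=5^3·(≡3) mod 5; (4|5)=+1, (3|5)=-1; (−1)^{3·3·2}·(+1)^3·(-1)^3 = -1.
(-1595, 569415 / ℚ) ramifies at {5, 17}: a division algebra.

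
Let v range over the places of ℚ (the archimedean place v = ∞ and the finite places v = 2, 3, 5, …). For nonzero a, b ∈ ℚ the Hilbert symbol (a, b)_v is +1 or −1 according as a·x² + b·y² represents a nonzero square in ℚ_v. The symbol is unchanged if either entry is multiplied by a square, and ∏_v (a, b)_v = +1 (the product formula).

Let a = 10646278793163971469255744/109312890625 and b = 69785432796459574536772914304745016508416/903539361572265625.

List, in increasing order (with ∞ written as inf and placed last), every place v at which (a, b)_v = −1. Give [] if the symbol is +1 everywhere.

Mod squares: a ≡ 1729, b ≡ 6919. Check v ∈ {∞, 2, 3, 5, 7, 11, 13, 17, 19, 23, 37}.
v=13: a=13^1·(≡10), b=13^2·(≡10) mod 13; (10|13)=+1, (10|13)=+1; (−1)^{1·2·6}·(+1)^2·(+1)^1 = +1.
v=5: a=5^-8·(≡4), b=5^-14·(≡4) mod 5; (4|5)=+1, (4|5)=+1; (−1)^{-8·-14·2}·(+1)^-14·(+1)^-8 = +1.
v=19: a=19^5·(≡14), b=19^8·(≡15) mod 19; (14|19)=-1, (15|19)=-1; (−1)^{5·8·9}·(-1)^8·(-1)^5 = -1.
v=11: a=11^4·(≡7), b=11^7·(≡8) mod 11; (7|11)=-1, (8|11)=-1; (−1)^{4·7·5}·(-1)^7·(-1)^4 = -1.
v=3: a=3^2·(≡1), b=3^2·(≡1) mod 3; (1|3)=+1, (1|3)=+1; (−1)^{2·2·1}·(+1)^2·(+1)^2 = +1.
v=23: a=23^-4·(≡2), b=23^-6·(≡17) mod 23; (2|23)=+1, (17|23)=-1; (−1)^{-4·-6·11}·(+1)^-6·(-1)^-4 = +1.
v=17: a=17^4·(≡7), b=17^5·(≡13) mod 17; (7|17)=-1, (13|17)=+1; (−1)^{4·5·8}·(-1)^5·(+1)^4 = -1.
v=37: a=37^2·(≡12), b=37^3·(≡14) mod 37; (12|37)=+1, (14|37)=-1; (−1)^{2·3·18}·(+1)^3·(-1)^2 = +1.
v=2: v_2(a)=6, v_2(b)=14; units ≡ 1, 7 (mod 8); ε·ε+αω+βω = 0·1+6·0+14·0 ≡ 0  ⇒  (a,b)_2 = +1.
v=7: a=7^3·(≡1), b=7^6·(≡6) mod 7; (1|7)=+1, (6|7)=-1; (−1)^{3·6·3}·(+1)^6·(-1)^3 = -1.
v=∞: 1729 > 0 and 6919 > 0  ⇒  (a,b)_∞ = +1.
(1729, 6919 / ℚ) ramifies at {7, 11, 17, 19}: a division algebra.

[7, 11, 17, 19]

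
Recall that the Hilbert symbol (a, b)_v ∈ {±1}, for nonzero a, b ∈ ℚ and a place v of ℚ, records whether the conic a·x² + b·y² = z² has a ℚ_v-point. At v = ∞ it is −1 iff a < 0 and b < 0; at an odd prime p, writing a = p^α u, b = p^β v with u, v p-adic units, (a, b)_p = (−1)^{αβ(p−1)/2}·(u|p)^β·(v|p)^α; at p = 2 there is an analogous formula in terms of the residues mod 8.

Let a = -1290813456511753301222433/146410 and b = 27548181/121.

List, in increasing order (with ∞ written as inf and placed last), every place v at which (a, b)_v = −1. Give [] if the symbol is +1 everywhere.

[2, 53]

(a, b) ≡ (-905802330, 37789) mod (ℚ^×)²; places V = {2, 3, 5, 11, 13, 17, 23, 31, 47, 53, ∞}.
(a,b)_23: α=3, u≡3; β=1, v≡19 (mod 23); (3|23)=+1, (19|23)=-1; sign (−1)^1·+1^1·-1^3 = +1.
(a,b)_53: α=3, u≡50; β=1, v≡11 (mod 53); (50|53)=-1, (11|53)=+1; sign (−1)^0·-1^1·+1^3 = -1.
(a,b)_47: α=1, u≡14; β=0, v≡27 (mod 47); (14|47)=+1, (27|47)=+1; sign (−1)^0·+1^0·+1^1 = +1.
(a,b)_17: α=1, u≡9; β=0, v≡2 (mod 17); (9|17)=+1, (2|17)=+1; sign (−1)^0·+1^0·+1^1 = +1.
(a,b)_11: α=-4, u≡8; β=-2, v≡1 (mod 11); (8|11)=-1, (1|11)=+1; sign (−1)^0·-1^-2·+1^-4 = +1.
(a,b)_∞: sgn(-905802330)=−, sgn(37789)=+, so +1.
(a,b)_31: α=3, u≡23; β=1, v≡19 (mod 31); (23|31)=-1, (19|31)=+1; sign (−1)^1·-1^1·+1^3 = +1.
(a,b)_13: α=2, u≡4; β=0, v≡6 (mod 13); (4|13)=+1, (6|13)=-1; sign (−1)^0·+1^0·-1^2 = +1.
(a,b)_5: α=-1, u≡1; β=0, v≡1 (mod 5); (1|5)=+1, (1|5)=+1; sign (−1)^0·+1^0·+1^-1 = +1.
(a,b)_3: α=11, u≡2; β=6, v≡1 (mod 3); (2|3)=-1, (1|3)=+1; sign (−1)^0·-1^6·+1^11 = +1.
(a,b)_2: α=-1, β=0; u≡3, v≡5 (mod 8); ε(u)ε(v)=1·0, αω(v)=-1·1, βω(u)=0·1; sum ≡ 1  ⇒  -1.
(-905802330, 37789 / ℚ) ramifies at {2, 53}: a division algebra.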